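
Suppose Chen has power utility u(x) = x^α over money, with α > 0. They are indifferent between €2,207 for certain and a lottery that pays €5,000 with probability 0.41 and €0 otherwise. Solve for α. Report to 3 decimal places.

α ≈ 1.090

Since u(0) = 0, the lottery's EU is 0.41·5000^α.
Equating: 2207^α = 0.41·5000^α, i.e. 0.4414^α = 0.41.
Taking logs: α·ln(2207/5000) = ln(0.41), so α = -0.891598 / -0.817804 ≈ 1.090.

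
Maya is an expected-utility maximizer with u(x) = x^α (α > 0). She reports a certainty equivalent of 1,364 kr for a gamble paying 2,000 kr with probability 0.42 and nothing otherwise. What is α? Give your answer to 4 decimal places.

α ≈ 2.2666

Since u(0) = 0, the lottery's EU is 0.42·2000^α.
Setting u(1364) equal to that: 1364^α = 0.42·2000^α ⇒ (1364/2000)^α = 0.42.
α = ln(0.42) / ln(1364/2000) = -0.8675006/-0.3827256 ≈ 2.2666.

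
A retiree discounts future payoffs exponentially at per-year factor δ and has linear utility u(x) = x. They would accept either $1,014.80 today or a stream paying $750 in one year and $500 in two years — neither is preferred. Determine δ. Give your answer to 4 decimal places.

The stream is worth 750δ + 500δ² today, so 750δ + 500δ² = 1014.80.
So 500δ² + 750δ − 1014.80 = 0.
The positive root is δ = [−750 + √(750² + 4·500·1014.80)] / (2·500) = (−750 + 1610.000)/1000 ≈ 0.8600.

δ ≈ 0.8600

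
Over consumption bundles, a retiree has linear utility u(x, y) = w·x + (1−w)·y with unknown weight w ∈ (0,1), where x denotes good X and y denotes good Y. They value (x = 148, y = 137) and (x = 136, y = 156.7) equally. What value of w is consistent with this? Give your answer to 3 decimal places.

Indifference: w·148 + (1−w)·137 = w·136 + (1−w)·156.7.
Collecting terms: w·12 = (1−w)·19.7.
So w/(1−w) = 19.7/12 = 1.6417, giving w = 19.7/(12+19.7) = 0.621.

w = 0.621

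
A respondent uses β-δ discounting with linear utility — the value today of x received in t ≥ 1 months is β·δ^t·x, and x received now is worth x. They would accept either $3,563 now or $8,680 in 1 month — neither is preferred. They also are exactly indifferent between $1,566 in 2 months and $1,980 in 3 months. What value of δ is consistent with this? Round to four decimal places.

δ ≈ 0.7909

From the later pair, β·δ^2·1566 = β·δ^3·1980; dividing through, δ = 1566/1980 = 0.79091.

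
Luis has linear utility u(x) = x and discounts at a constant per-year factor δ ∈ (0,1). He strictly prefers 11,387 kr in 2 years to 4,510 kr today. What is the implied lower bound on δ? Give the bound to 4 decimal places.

δ > 0.6293

The preference means 4510 < δ^2·11387.
So δ^2 > 4510/11387 = 0.39607; taking the square root of both positive sides preserves the inequality.
δ > (4510/11387)^(1/2) ≈ 0.6293.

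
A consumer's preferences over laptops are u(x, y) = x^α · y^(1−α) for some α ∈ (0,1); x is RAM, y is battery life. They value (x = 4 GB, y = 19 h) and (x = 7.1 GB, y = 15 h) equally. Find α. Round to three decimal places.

Indifference: 4^α · 19^(1−α) = 7.1^α · 15^(1−α).
Taking logs: α·ln 4 + (1−α)·ln 19 = α·ln 7.1 + (1−α)·ln 15, i.e. α·-0.573800 = (1−α)·-0.236389.
Thus α·(-0.810189) = -0.236389, so α = -0.236389/-0.810189 ≈ 0.292.

α ≈ 0.292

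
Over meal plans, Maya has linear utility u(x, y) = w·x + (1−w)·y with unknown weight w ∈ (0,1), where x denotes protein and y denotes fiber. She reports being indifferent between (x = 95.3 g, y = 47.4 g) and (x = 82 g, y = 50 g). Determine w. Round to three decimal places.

w = 0.164

Indifference: w·95.3 + (1−w)·47.4 = w·82 + (1−w)·50.
Rearranging, 13.3·w − 2.6·(1−w) = 0.
Hence w = 2.6/(13.3+2.6) = 2.6/15.9 = 0.164.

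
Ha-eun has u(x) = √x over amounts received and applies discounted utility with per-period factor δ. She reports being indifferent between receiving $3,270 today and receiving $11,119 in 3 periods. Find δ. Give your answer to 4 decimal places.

Indifference means u(3270) = δ^3 · u(11119), so δ^3 = u(3270)/u(11119).
With u(x) = √x: δ^3 = √3270/√11119 = √(3270/11119) = 0.54230.
Hence δ = (0.54230)^(1/3) = 0.815481.

δ ≈ 0.8155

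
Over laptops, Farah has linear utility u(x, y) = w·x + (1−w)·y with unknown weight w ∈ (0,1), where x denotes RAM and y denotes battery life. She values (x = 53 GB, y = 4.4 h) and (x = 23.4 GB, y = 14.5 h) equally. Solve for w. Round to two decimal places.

w = 0.25

Equating utilities: w·53 + (1−w)·4.4 = w·23.4 + (1−w)·14.5.
Collecting terms: w·29.6 = (1−w)·10.1.
The marginal rate of substitution is 10.1/29.6, so w = 10.1/(29.6+10.1) = 0.25.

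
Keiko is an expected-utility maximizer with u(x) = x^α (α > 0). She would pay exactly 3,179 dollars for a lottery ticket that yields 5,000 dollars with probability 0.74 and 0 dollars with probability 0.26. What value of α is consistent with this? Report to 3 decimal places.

Since u(0) = 0, the lottery's EU is 0.74·5000^α.
Equating: 3179^α = 0.74·5000^α, i.e. 0.6358^α = 0.74.
α = ln(0.74) / ln(3179/5000) = -0.301105/-0.452871 ≈ 0.665.

α ≈ 0.665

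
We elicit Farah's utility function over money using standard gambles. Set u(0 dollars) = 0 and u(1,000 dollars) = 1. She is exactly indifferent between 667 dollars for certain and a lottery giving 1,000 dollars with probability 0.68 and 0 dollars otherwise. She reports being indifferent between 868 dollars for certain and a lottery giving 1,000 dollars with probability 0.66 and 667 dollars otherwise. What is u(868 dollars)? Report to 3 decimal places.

0.891

From the first indifference, u(667 dollars) = 0.68·u(1,000 dollars) + 0.32·u(0 dollars) = 0.68·1 + 0.32·0 = 0.68.
The second indifference gives u(868 dollars) = 0.66·u(1,000 dollars) + 0.34·u(667 dollars) = 0.66·1.00 + 0.34·0.68 = 0.8912.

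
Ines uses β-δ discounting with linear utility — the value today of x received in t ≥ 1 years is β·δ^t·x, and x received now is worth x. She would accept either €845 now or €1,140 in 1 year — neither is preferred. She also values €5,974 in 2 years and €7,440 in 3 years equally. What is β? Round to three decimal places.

From the later pair, β·δ^2·5974 = β·δ^3·7440; dividing through, δ = 5974/7440 = 0.80296.
The first indifference: 845 = β·δ·1140, so β = 845/(δ·1140) = 845/(0.80296·1140) ≈ 0.923.

β ≈ 0.923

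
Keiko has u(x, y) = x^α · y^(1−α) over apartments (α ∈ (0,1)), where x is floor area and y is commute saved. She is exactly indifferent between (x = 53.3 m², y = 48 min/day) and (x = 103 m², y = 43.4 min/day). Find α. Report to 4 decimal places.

Indifference: 53.3^α · 48^(1−α) = 103^α · 43.4^(1−α).
Taking logs: α·ln 53.3 + (1−α)·ln 48 = α·ln 103 + (1−α)·ln 43.4, i.e. α·-0.6587927 = (1−α)·-0.1007416.
Thus α·(-0.7595343) = -0.1007416, so α = -0.1007416/-0.7595343 ≈ 0.1326.

α ≈ 0.1326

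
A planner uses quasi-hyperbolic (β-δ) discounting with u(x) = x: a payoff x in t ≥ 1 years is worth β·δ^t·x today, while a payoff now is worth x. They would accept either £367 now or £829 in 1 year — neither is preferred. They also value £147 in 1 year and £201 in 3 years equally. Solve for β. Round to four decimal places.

β ≈ 0.5177

Both payoffs in the second observation are in the future, so β drops out: δ^1·147 = δ^3·201 ⇒ δ^2 = 147/201 = 0.73134, so δ = 0.85519.
Now use the now-vs-future pair: 367 = β·δ·829 gives β = 367/(0.85519·829) ≈ 0.5177.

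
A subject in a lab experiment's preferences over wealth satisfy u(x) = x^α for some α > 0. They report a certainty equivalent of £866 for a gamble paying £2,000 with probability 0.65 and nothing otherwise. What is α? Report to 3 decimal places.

EU(lottery) = 0.65·2000^α + 0.35·0 = 0.65·2000^α.
Setting u(866) equal to that: 866^α = 0.65·2000^α ⇒ (866/2000)^α = 0.65.
Take logs: α = ln 0.65 / ln(866/2000) ≈ 0.51466.

α ≈ 0.515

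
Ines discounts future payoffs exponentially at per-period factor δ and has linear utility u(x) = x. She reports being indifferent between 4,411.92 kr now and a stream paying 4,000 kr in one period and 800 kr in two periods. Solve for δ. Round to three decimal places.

The stream is worth 4000δ + 800δ² today, so 4000δ + 800δ² = 4411.92.
That is, 800δ² + 4000δ − 4411.92 = 0, a quadratic in δ.
By the quadratic formula (taking the positive root), δ = (−4000 + √30118144.00) / 1600 ≈ 0.930.

δ ≈ 0.930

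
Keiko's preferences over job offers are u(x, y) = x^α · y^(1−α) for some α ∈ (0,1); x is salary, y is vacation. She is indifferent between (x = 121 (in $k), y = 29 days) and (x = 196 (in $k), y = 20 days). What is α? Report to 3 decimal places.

α ≈ 0.435

Set the two utilities equal: 121^α·29^(1−α) = 196^α·20^(1−α).
Rearrange to (121/196)^α = (20/29)^(1−α) and take logs: α·-0.482324 = (1−α)·-0.371564.
With A = -0.482324 and B = -0.371564: α·A = (1−α)·B, so α = B/(A+B) = -0.371564/-0.853888 ≈ 0.435.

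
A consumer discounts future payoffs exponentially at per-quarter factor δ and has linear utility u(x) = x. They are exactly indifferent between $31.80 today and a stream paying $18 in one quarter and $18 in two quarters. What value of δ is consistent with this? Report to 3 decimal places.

δ ≈ 0.920

Equating present values: 31.80 = 18δ + 18δ².
Rearranged: 18δ² + 18δ − 31.80 = 0.
By the quadratic formula (taking the positive root), δ = (−18 + √2613.60) / 36 ≈ 0.920.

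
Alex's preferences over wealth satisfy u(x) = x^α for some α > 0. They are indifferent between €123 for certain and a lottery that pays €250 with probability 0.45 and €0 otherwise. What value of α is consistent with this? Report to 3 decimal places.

α ≈ 1.126

Since u(0) = 0, the lottery's EU is 0.45·250^α.
Indifference: 123^α = 0.45·250^α, so (123/250)^α = 0.45.
Taking logs: α·ln(123/250) = ln(0.45), so α = -0.798508 / -0.709277 ≈ 1.126.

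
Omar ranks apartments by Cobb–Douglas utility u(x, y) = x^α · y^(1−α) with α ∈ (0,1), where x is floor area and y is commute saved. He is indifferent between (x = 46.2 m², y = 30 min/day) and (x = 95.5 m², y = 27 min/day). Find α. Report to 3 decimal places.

The Cobb–Douglas utilities coincide, so 46.2^α·30^(1−α) = 95.5^α·27^(1−α).
Taking logs: α·ln 46.2 + (1−α)·ln 30 = α·ln 95.5 + (1−α)·ln 27, i.e. α·-0.726146 = (1−α)·-0.105361.
Thus α·(-0.831507) = -0.105361, so α = -0.105361/-0.831507 ≈ 0.127.

α ≈ 0.127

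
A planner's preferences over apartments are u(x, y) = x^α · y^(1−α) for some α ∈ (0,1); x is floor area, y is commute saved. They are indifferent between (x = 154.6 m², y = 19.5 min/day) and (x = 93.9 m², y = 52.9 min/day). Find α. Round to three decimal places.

Set the two utilities equal: 154.6^α·19.5^(1−α) = 93.9^α·52.9^(1−α).
Rearrange to (154.6/93.9)^α = (52.9/19.5)^(1−α) and take logs: α·0.498611 = (1−α)·0.997989.
Thus α·(1.496600) = 0.997989, so α = 0.997989/1.496600 ≈ 0.667.

α ≈ 0.667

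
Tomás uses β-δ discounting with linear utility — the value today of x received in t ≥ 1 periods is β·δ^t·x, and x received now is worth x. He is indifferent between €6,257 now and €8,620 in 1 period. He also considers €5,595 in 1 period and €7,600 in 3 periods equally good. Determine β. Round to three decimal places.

β ≈ 0.846

Both payoffs in the second observation are in the future, so β drops out: δ^1·5595 = δ^3·7600 ⇒ δ^2 = 5595/7600 = 0.73618, so δ = 0.85801.
Substituting δ into 6257 = β·δ·8620: β = 6257/(7396.062) ≈ 0.846.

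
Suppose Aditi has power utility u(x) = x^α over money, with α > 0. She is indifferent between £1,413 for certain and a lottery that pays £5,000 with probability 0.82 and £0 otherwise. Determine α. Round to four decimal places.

α ≈ 0.1570

The lottery's expected utility is 0.82·u(5000) + 0.18·u(0) = 0.82·5000^α (since u(0) = 0 for α > 0).
Setting u(1413) equal to that: 1413^α = 0.82·5000^α ⇒ (1413/5000)^α = 0.82.
Take logs: α = ln 0.82 / ln(1413/5000) ≈ 0.157037.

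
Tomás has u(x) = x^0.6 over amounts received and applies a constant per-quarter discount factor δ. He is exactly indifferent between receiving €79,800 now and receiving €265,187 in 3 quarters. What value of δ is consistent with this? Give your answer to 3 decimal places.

δ ≈ 0.786

The payoff in 3 quarters is discounted by δ^3, so u(79800) = δ^3·u(265187) and δ^3 = u(79800)/u(265187).
With u(x) = x^0.6: δ^3 = 79800^0.6/265187^0.6 = (79800/265187)^0.6 = 0.48649.
So δ = 0.48649^(1/3) ≈ 0.786.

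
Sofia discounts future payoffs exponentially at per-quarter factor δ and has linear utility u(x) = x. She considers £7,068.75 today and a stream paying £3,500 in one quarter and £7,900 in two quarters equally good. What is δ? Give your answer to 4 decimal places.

Equating present values: 7068.75 = 3500δ + 7900δ².
That is, 7900δ² + 3500δ − 7068.75 = 0, a quadratic in δ.
By the quadratic formula (taking the positive root), δ = (−3500 + √235622500.00) / 15800 ≈ 0.7500.

δ ≈ 0.7500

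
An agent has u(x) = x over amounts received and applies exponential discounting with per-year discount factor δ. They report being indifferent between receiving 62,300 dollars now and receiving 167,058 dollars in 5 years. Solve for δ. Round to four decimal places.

Indifference means u(62300) = δ^5 · u(167058), so δ^5 = u(62300)/u(167058).
With u(x) = x: δ^5 = 62300/167058 = 0.37292.
So δ = 0.37292^(1/5) ≈ 0.8210.

δ ≈ 0.8210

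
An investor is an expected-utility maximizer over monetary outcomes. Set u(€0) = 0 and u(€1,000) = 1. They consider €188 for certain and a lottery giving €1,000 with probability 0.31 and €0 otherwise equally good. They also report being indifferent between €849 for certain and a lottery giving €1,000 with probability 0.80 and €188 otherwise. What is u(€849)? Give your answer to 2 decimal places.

First, u(€188) = 0.31·u(€1,000) + 0.69·u(€0) = 0.31.
Chaining: u(€849) = 0.80·1.00 + 0.20·0.31 = 0.8620.

0.86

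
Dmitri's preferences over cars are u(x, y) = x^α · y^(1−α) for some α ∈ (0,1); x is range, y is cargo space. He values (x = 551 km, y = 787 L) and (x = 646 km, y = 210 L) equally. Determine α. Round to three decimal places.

α ≈ 0.893

Indifference: 551^α · 787^(1−α) = 646^α · 210^(1−α).
Rearrange to (551/646)^α = (210/787)^(1−α) and take logs: α·-0.159065 = (1−α)·-1.321121.
Thus α·(-1.480186) = -1.321121, so α = -1.321121/-1.480186 ≈ 0.893.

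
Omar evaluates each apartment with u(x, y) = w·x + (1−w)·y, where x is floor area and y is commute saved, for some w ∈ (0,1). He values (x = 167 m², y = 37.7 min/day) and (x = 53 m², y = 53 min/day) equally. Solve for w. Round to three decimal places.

u(167,37.7) = u(53,53) means w·167 + (1−w)·37.7 = w·53 + (1−w)·53.
Rearranging, 114·w − 15.3·(1−w) = 0.
The marginal rate of substitution is 15.3/114, so w = 15.3/(114+15.3) = 0.118.

w = 0.118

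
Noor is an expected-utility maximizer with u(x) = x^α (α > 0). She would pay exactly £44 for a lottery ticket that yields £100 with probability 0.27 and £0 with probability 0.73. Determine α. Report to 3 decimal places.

α ≈ 1.595

EU(lottery) = 0.27·100^α + 0.73·0 = 0.27·100^α.
Equating: 44^α = 0.27·100^α, i.e. 0.4400^α = 0.27.
α = ln(0.27) / ln(44/100) = -1.309333/-0.820981 ≈ 1.595.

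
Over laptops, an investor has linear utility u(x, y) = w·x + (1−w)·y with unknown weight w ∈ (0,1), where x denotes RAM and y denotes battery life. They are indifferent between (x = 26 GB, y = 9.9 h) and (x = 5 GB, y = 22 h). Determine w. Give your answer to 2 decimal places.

u(26,9.9) = u(5,22) means w·26 + (1−w)·9.9 = w·5 + (1−w)·22.
Collecting terms: w·21 = (1−w)·12.1.
So w/(1−w) = 12.1/21 = 0.5762, giving w = 12.1/(21+12.1) = 0.37.

w = 0.37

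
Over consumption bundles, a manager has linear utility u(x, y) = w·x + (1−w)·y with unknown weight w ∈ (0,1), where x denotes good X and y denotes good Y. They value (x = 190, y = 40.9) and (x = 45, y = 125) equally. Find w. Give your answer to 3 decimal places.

Indifference: w·190 + (1−w)·40.9 = w·45 + (1−w)·125.
Rearranging, 145·w − 84.1·(1−w) = 0.
The marginal rate of substitution is 84.1/145, so w = 84.1/(145+84.1) = 0.367.

w = 0.367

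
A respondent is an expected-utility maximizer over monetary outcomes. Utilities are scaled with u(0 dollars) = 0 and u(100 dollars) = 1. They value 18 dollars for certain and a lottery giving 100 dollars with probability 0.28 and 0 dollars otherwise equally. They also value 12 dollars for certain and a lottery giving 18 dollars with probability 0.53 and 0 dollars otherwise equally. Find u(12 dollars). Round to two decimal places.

First, u(18 dollars) = 0.28·u(100 dollars) + 0.72·u(0 dollars) = 0.28.
Then u(12 dollars) = 0.53·u(18 dollars) + 0.47·u(0 dollars) = 0.53·0.28 + 0.47·0.00 = 0.1484.

0.15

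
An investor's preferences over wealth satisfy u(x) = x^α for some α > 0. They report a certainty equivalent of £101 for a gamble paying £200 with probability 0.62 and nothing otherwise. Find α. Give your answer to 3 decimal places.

The lottery's expected utility is 0.62·u(200) + 0.38·u(0) = 0.62·200^α (since u(0) = 0 for α > 0).
Setting u(101) equal to that: 101^α = 0.62·200^α ⇒ (101/200)^α = 0.62.
Taking logs: α·ln(101/200) = ln(0.62), so α = -0.478036 / -0.683197 ≈ 0.700.

α ≈ 0.700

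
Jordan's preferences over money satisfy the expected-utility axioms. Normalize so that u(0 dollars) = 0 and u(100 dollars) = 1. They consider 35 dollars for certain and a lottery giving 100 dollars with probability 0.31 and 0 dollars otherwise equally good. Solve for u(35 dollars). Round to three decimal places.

0.310

u(35 dollars) equals the lottery's expected utility: 0.31·1 + 0.69·0 = 0.31.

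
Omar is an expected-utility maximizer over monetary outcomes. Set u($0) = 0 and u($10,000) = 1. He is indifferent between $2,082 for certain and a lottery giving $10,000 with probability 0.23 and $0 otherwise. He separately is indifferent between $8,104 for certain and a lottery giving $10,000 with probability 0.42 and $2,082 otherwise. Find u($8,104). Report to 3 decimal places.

0.553

The first gamble pins u($2,082): it must equal 0.23·1 + 0.77·0 = 0.23.
Chaining: u($8,104) = 0.42·1.00 + 0.58·0.23 = 0.5534.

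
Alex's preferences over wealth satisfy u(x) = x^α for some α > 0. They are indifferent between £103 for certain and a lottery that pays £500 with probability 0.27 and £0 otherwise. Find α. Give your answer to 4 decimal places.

Since u(0) = 0, the lottery's EU is 0.27·500^α.
Equating: 103^α = 0.27·500^α, i.e. 0.2060^α = 0.27.
Taking logs: α·ln(103/500) = ln(0.27), so α = -1.3093333 / -1.5798791 ≈ 0.8288.

α ≈ 0.8288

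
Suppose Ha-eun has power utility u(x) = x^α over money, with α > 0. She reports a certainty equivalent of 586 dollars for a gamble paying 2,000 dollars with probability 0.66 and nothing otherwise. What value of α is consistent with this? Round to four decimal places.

EU(lottery) = 0.66·2000^α + 0.34·0 = 0.66·2000^α.
Indifference: 586^α = 0.66·2000^α, so (586/2000)^α = 0.66.
Taking logs: α·ln(586/2000) = ln(0.66), so α = -0.4155154 / -1.2275827 ≈ 0.3385.

α ≈ 0.3385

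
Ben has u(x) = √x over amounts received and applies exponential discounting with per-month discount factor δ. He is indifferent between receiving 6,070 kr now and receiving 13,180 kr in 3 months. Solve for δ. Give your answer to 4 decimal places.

Indifference means u(6070) = δ^3 · u(13180), so δ^3 = u(6070)/u(13180).
Since u(x) = √x, δ^3 = √(6070/13180) = 0.67864.
Hence δ = (0.67864)^(1/3) = 0.878777.

δ ≈ 0.8788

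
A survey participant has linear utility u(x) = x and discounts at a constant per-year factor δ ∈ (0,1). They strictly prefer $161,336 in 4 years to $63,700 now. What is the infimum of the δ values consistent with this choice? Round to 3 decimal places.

δ > 0.793

The preference means 63700 < δ^4·161336.
Hence δ^4 > 63700/161336 = 0.39483, and x ↦ x^(1/4) is increasing on (0,∞).
δ > (63700/161336)^(1/4) ≈ 0.793.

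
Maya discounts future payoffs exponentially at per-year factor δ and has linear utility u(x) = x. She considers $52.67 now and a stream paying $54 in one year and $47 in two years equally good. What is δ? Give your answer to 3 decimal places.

The stream is worth 54δ + 47δ² today, so 54δ + 47δ² = 52.67.
Rearranged: 47δ² + 54δ − 52.67 = 0.
By the quadratic formula (taking the positive root), δ = (−54 + √12817.96) / 94 ≈ 0.630.

δ ≈ 0.630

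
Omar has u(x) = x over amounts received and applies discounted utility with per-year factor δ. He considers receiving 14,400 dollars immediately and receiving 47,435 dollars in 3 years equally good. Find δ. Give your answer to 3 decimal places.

δ ≈ 0.672

The payoff in 3 years is discounted by δ^3, so u(14400) = δ^3·u(47435) and δ^3 = u(14400)/u(47435).
With u(x) = x: δ^3 = 14400/47435 = 0.30357.
Taking the cube root: δ = 0.30357^(1/3) ≈ 0.672.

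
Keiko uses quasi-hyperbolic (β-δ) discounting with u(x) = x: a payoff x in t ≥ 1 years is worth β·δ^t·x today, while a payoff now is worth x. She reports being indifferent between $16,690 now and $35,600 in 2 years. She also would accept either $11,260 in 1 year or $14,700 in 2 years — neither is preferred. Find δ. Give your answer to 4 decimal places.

Both payoffs in the second observation are in the future, so β drops out: δ^1·11260 = δ^2·14700 ⇒ δ = 11260/14700 = 0.76599.

δ ≈ 0.7660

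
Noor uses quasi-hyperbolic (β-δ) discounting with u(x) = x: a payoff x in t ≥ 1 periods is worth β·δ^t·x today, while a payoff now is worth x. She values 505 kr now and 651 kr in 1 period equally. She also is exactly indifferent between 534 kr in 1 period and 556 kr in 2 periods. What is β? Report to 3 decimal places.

Both payoffs in the second observation are in the future, so β drops out: δ^1·534 = δ^2·556 ⇒ δ = 534/556 = 0.96043.
Now use the now-vs-future pair: 505 = β·δ·651 gives β = 505/(0.96043·651) ≈ 0.808.

β ≈ 0.808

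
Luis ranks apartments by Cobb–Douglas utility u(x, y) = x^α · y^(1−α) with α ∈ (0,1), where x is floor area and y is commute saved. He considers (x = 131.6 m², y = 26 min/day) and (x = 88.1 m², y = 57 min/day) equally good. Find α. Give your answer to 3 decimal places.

α ≈ 0.662

The Cobb–Douglas utilities coincide, so 131.6^α·26^(1−α) = 88.1^α·57^(1−α).
Rearrange to (131.6/88.1)^α = (57/26)^(1−α) and take logs: α·0.401294 = (1−α)·0.784955.
So α/(1−α) = (0.784955)/(0.401294) = 1.956060, and α = 1.956060/2.956060 ≈ 0.662.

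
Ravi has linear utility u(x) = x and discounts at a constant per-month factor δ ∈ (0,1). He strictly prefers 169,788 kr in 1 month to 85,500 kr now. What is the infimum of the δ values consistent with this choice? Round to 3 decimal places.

δ > 0.504

Comparing present values: 85500 < δ·169788.
So δ > 85500/169788 = 0.50357.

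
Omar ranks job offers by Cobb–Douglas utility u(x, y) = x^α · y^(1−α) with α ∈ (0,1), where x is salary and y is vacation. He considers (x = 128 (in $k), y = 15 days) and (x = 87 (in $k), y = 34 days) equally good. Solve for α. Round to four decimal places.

Indifference: 128^α · 15^(1−α) = 87^α · 34^(1−α).
Taking logs: α·ln 128 + (1−α)·ln 15 = α·ln 87 + (1−α)·ln 34, i.e. α·0.3861221 = (1−α)·0.8183103.
Thus α·(1.2044324) = 0.8183103, so α = 0.8183103/1.2044324 ≈ 0.6794.

α ≈ 0.6794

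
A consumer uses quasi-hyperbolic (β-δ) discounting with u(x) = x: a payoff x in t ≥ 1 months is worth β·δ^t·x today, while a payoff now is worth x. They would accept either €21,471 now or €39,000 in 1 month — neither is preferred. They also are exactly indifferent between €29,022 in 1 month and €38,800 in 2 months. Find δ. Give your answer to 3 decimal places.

δ ≈ 0.748

Both payoffs in the second observation are in the future, so β drops out: δ^1·29022 = δ^2·38800 ⇒ δ = 29022/38800 = 0.74799.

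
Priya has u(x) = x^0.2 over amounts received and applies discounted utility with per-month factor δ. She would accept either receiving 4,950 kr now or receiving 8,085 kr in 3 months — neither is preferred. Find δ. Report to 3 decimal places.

Indifference means u(4950) = δ^3 · u(8085), so δ^3 = u(4950)/u(8085).
With u(x) = x^0.2: δ^3 = 4950^0.2/8085^0.2 = (4950/8085)^0.2 = 0.90654.
Hence δ = (0.90654)^(1/3) = 0.96782.

δ ≈ 0.968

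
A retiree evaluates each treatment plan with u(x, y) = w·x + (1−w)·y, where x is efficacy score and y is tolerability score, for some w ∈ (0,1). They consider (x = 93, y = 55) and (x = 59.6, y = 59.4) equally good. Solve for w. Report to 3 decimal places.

u(93,55) = u(59.6,59.4) means w·93 + (1−w)·55 = w·59.6 + (1−w)·59.4.
Rearranging, 33.4·w − 4.4·(1−w) = 0.
So w/(1−w) = 4.4/33.4 = 0.1317, giving w = 4.4/(33.4+4.4) = 0.116.

w = 0.116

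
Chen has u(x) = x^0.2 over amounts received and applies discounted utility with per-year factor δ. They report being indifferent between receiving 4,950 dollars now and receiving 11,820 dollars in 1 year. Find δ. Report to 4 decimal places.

δ ≈ 0.8402

Indifference means u(4950) = δ · u(11820), so δ = u(4950)/u(11820).
Since u(x) = x^0.2, δ = (4950/11820)^0.2 = 0.41878^0.2 = 0.84023.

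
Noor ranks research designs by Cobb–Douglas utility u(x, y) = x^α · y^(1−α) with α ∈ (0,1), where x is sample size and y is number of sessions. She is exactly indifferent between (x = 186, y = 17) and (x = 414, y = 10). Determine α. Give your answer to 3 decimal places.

α ≈ 0.399

Indifference: 186^α · 17^(1−α) = 414^α · 10^(1−α).
Taking logs: α·ln 186 + (1−α)·ln 17 = α·ln 414 + (1−α)·ln 10, i.e. α·-0.800119 = (1−α)·-0.530628.
So α/(1−α) = (-0.530628)/(-0.800119) = 0.663186, and α = 0.663186/1.663186 ≈ 0.399.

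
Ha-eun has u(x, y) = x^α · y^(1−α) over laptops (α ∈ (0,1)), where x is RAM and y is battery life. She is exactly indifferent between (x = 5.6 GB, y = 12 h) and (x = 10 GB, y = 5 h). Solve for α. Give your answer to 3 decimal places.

α ≈ 0.602

Indifference: 5.6^α · 12^(1−α) = 10^α · 5^(1−α).
(5.6/10)^α = (5/12)^(1−α); take logs: α·ln(5.6/10) = (1−α)·ln(5/12), i.e. α·-0.579818 = (1−α)·-0.875469.
So α/(1−α) = (-0.875469)/(-0.579818) = 1.509903, and α = 1.509903/2.509903 ≈ 0.602.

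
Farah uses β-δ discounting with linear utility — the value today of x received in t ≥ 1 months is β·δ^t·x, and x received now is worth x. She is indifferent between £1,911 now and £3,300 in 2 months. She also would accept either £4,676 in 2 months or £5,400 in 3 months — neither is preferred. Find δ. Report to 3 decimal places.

From the later pair, β·δ^2·4676 = β·δ^3·5400; dividing through, δ = 4676/5400 = 0.86593.

δ ≈ 0.866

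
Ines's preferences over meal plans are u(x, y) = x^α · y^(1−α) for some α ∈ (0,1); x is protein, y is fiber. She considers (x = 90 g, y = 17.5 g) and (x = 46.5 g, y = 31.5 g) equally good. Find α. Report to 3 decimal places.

α ≈ 0.471

The Cobb–Douglas utilities coincide, so 90^α·17.5^(1−α) = 46.5^α·31.5^(1−α).
Rearrange to (90/46.5)^α = (31.5/17.5)^(1−α) and take logs: α·0.660357 = (1−α)·0.587787.
Thus α·(1.248144) = 0.587787, so α = 0.587787/1.248144 ≈ 0.471.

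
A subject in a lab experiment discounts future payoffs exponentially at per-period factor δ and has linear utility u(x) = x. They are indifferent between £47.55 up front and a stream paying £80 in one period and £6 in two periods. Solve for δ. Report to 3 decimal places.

The stream is worth 80δ + 6δ² today, so 80δ + 6δ² = 47.55.
So 6δ² + 80δ − 47.55 = 0.
δ = (−80 + √(80² + 4·6·47.55)) / (2·6) = (−80 + √7541.20) / 12 ≈ 0.570.

δ ≈ 0.570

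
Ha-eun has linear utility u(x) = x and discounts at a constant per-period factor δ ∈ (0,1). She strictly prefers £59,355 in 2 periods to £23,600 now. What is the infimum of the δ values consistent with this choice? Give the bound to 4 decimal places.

δ > 0.6306

The preference means 23600 < δ^2·59355.
Hence δ^2 > 23600/59355 = 0.39761, and x ↦ x^(1/2) is increasing on (0,∞).
δ > 0.39761^(1/2) = 0.6306.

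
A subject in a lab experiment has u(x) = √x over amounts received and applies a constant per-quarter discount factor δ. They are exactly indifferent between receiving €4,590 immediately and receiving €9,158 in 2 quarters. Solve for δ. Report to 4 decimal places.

Indifference means u(4590) = δ^2 · u(9158), so δ^2 = u(4590)/u(9158).
With u(x) = √x: δ^2 = √4590/√9158 = √(4590/9158) = 0.70796.
So δ = 0.70796^(1/2) ≈ 0.8414.

δ ≈ 0.8414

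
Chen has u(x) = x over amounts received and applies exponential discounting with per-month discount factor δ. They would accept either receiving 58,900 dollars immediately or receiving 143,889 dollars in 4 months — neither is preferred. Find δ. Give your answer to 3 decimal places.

δ ≈ 0.800

The payoff in 4 months is discounted by δ^4, so u(58900) = δ^4·u(143889) and δ^4 = u(58900)/u(143889).
With u(x) = x: δ^4 = 58900/143889 = 0.40934.
So δ = 0.40934^(1/4) ≈ 0.800.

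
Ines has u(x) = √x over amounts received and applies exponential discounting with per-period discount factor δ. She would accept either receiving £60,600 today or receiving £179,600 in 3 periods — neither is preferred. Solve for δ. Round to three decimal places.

δ ≈ 0.834

Equating discounted utilities: u(60600) = δ^3·u(179600) ⇒ δ^3 = u(60600)/u(179600).
Since u(x) = √x, δ^3 = √(60600/179600) = 0.58088.
So δ = 0.58088^(1/3) ≈ 0.834.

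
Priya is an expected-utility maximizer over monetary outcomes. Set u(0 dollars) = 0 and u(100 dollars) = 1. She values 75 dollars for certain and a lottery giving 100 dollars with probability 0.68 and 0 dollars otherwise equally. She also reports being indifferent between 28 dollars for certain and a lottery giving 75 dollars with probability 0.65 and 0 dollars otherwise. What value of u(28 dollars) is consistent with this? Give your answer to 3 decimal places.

0.442

The first gamble pins u(75 dollars): it must equal 0.68·1 + 0.32·0 = 0.68.
Then u(28 dollars) = 0.65·u(75 dollars) + 0.35·u(0 dollars) = 0.65·0.68 + 0.35·0.00 = 0.4420.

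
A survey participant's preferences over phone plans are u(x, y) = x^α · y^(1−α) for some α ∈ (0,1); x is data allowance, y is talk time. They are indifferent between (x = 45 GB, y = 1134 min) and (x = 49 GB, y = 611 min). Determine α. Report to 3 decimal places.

The Cobb–Douglas utilities coincide, so 45^α·1134^(1−α) = 49^α·611^(1−α).
Taking logs: α·ln 45 + (1−α)·ln 1134 = α·ln 49 + (1−α)·ln 611, i.e. α·-0.085158 = (1−α)·-0.618410.
So α/(1−α) = (-0.618410)/(-0.085158) = 7.261913, and α = 7.261913/8.261913 ≈ 0.879.

α ≈ 0.879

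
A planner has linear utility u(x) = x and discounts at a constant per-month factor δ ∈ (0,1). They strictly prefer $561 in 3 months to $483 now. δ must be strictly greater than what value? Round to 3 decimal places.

Under u(x) = x this choice says 483 < δ^3·561.
Hence δ^3 > 483/561 = 0.86096, and x ↦ x^(1/3) is increasing on (0,∞).
δ > (483/561)^(1/3) ≈ 0.951.

δ > 0.951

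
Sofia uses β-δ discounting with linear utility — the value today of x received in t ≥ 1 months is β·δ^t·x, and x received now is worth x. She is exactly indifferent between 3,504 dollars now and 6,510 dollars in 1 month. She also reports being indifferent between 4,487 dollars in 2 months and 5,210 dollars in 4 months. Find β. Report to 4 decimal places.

β ≈ 0.5800

From the later pair, β·δ^2·4487 = β·δ^4·5210; dividing through, δ^2 = 4487/5210 = 0.86123, so δ = 0.92802.
The first indifference: 3504 = β·δ·6510, so β = 3504/(δ·6510) = 3504/(0.92802·6510) ≈ 0.5800.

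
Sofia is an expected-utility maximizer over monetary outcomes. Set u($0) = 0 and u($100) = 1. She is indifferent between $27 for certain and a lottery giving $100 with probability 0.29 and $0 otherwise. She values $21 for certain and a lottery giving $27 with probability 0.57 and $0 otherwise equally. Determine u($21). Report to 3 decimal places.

0.165

First, u($27) = 0.29·u($100) + 0.71·u($0) = 0.29.
Then u($21) = 0.57·u($27) + 0.43·u($0) = 0.57·0.29 + 0.43·0.00 = 0.1653.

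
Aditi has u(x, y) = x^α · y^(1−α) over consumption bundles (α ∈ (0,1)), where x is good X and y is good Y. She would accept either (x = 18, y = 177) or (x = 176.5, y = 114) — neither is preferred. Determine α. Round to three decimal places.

Set the two utilities equal: 18^α·177^(1−α) = 176.5^α·114^(1−α).
Taking logs: α·ln 18 + (1−α)·ln 177 = α·ln 176.5 + (1−α)·ln 114, i.e. α·-2.282949 = (1−α)·-0.439951.
With A = -2.282949 and B = -0.439951: α·A = (1−α)·B, so α = B/(A+B) = -0.439951/-2.722900 ≈ 0.162.

α ≈ 0.162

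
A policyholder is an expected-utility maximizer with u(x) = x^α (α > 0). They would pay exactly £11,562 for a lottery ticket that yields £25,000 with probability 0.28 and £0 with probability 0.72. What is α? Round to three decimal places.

Since u(0) = 0, the lottery's EU is 0.28·25000^α.
Setting u(11562) equal to that: 11562^α = 0.28·25000^α ⇒ (11562/25000)^α = 0.28.
Taking logs: α·ln(11562/25000) = ln(0.28), so α = -1.272966 / -0.771152 ≈ 1.651.

α ≈ 1.651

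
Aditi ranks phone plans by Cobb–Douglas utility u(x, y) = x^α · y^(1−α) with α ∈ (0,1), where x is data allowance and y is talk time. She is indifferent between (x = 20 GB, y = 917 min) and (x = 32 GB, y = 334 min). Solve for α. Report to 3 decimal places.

α ≈ 0.682

The Cobb–Douglas utilities coincide, so 20^α·917^(1−α) = 32^α·334^(1−α).
Taking logs: α·ln 20 + (1−α)·ln 917 = α·ln 32 + (1−α)·ln 334, i.e. α·-0.470004 = (1−α)·-1.009966.
With A = -0.470004 and B = -1.009966: α·A = (1−α)·B, so α = B/(A+B) = -1.009966/-1.479970 ≈ 0.682.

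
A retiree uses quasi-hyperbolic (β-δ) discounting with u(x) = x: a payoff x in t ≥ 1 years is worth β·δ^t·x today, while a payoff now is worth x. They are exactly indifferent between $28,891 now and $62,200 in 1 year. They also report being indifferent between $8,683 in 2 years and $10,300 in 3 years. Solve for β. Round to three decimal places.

From the later pair, β·δ^2·8683 = β·δ^3·10300; dividing through, δ = 8683/10300 = 0.84301.
Now use the now-vs-future pair: 28891 = β·δ·62200 gives β = 28891/(0.84301·62200) ≈ 0.551.

β ≈ 0.551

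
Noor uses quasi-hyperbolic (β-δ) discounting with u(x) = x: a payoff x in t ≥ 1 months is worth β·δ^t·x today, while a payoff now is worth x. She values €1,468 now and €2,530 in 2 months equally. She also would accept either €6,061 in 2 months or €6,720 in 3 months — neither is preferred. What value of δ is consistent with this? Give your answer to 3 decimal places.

δ ≈ 0.902

Both payoffs in the second observation are in the future, so β drops out: δ^2·6061 = δ^3·6720 ⇒ δ = 6061/6720 = 0.90193.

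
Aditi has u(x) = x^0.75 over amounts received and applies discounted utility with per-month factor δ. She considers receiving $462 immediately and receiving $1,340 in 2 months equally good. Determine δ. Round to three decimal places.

δ ≈ 0.671

Equating discounted utilities: u(462) = δ^2·u(1340) ⇒ δ^2 = u(462)/u(1340).
Since u(x) = x^0.75, δ^2 = (462/1340)^0.75 = 0.34478^0.75 = 0.44994.
Taking the square root: δ = 0.44994^(1/2) ≈ 0.671.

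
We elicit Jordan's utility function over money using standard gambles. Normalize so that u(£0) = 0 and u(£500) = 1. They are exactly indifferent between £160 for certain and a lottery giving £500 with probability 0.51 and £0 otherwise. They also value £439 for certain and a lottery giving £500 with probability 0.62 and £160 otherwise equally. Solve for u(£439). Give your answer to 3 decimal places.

First, u(£160) = 0.51·u(£500) + 0.49·u(£0) = 0.51.
Chaining: u(£439) = 0.62·1.00 + 0.38·0.51 = 0.8138.

0.814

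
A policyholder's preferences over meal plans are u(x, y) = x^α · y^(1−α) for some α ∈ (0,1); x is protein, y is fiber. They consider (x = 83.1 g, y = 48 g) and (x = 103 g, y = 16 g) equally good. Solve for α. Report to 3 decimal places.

α ≈ 0.837

Set the two utilities equal: 83.1^α·48^(1−α) = 103^α·16^(1−α).
Rearrange to (83.1/103)^α = (16/48)^(1−α) and take logs: α·-0.214684 = (1−α)·-1.098612.
With A = -0.214684 and B = -1.098612: α·A = (1−α)·B, so α = B/(A+B) = -1.098612/-1.313296 ≈ 0.837.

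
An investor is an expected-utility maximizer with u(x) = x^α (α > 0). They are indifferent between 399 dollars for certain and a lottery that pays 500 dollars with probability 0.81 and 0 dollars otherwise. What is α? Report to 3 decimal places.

Since u(0) = 0, the lottery's EU is 0.81·500^α.
Setting u(399) equal to that: 399^α = 0.81·500^α ⇒ (399/500)^α = 0.81.
Take logs: α = ln 0.81 / ln(399/500) ≈ 0.93385.

α ≈ 0.934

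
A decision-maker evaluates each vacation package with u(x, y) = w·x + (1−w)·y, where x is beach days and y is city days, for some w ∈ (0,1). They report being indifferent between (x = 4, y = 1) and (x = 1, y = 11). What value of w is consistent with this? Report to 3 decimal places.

w = 0.769

Indifference: w·4 + (1−w)·1 = w·1 + (1−w)·11.
Collecting terms: w·3 = (1−w)·10.
Hence w = 10/(3+10) = 10/13 = 0.769.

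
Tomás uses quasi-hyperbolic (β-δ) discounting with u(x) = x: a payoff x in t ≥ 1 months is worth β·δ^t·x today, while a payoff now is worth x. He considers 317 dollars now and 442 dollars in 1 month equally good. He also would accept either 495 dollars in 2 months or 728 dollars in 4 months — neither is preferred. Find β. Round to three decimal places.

Both payoffs in the second observation are in the future, so β drops out: δ^2·495 = δ^4·728 ⇒ δ^2 = 495/728 = 0.67995, so δ = 0.82459.
The first indifference: 317 = β·δ·442, so β = 317/(δ·442) = 317/(0.82459·442) ≈ 0.870.

β ≈ 0.870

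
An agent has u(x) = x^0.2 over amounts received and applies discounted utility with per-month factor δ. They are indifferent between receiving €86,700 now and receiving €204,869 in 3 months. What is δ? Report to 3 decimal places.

δ ≈ 0.944

Equating discounted utilities: u(86700) = δ^3·u(204869) ⇒ δ^3 = u(86700)/u(204869).
Since u(x) = x^0.2, δ^3 = (86700/204869)^0.2 = 0.42320^0.2 = 0.84199.
Taking the cube root: δ = 0.84199^(1/3) ≈ 0.944.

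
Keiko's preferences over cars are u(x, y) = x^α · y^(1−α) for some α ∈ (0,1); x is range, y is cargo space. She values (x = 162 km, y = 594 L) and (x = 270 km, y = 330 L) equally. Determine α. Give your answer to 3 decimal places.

α ≈ 0.535

Indifference: 162^α · 594^(1−α) = 270^α · 330^(1−α).
Taking logs: α·ln 162 + (1−α)·ln 594 = α·ln 270 + (1−α)·ln 330, i.e. α·-0.510826 = (1−α)·-0.587787.
Thus α·(-1.098613) = -0.587787, so α = -0.587787/-1.098613 ≈ 0.535.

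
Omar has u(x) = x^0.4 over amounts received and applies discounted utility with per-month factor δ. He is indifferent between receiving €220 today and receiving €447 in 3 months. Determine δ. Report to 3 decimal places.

δ ≈ 0.910

Indifference means u(220) = δ^3 · u(447), so δ^3 = u(220)/u(447).
Since u(x) = x^0.4, δ^3 = (220/447)^0.4 = 0.49217^0.4 = 0.75309.
Taking the cube root: δ = 0.75309^(1/3) ≈ 0.910.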